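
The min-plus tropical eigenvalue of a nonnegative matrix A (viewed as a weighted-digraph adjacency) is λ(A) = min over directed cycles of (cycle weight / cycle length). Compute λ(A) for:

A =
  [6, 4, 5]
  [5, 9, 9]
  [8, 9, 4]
λ(A) = 4

Enumerate directed cycles and compute their means (weight / length). Sample:
  cycle 0 → 0: weight = 6, length = 1, mean = 6/1 ≈ 6.000
  cycle 1 → 1: weight = 9, length = 1, mean = 9/1 ≈ 9.000
  cycle 2 → 2: weight = 4, length = 1, mean = 4/1 ≈ 4.000
  cycle 0 → 1 → 0: weight = 9, length = 2, mean = 9/2 ≈ 4.500
  cycle 0 → 2 → 0: weight = 13, length = 2, mean = 13/2 ≈ 6.500
  cycle 1 → 0 → 1: weight = 9, length = 2, mean = 9/2 ≈ 4.500
Minimum mean = 4.000, attained e.g. along the cycle 2 → 2 with weight 4 and length 1. So λ(A) = 4/1 = 4.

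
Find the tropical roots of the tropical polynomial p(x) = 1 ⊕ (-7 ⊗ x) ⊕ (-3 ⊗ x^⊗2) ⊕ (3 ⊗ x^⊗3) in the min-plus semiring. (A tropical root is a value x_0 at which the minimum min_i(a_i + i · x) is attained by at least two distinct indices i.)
Roots: {-6, -4, 8}

Each tropical root is a break point of the lower envelope of the lines y = a_i + i · x (there are 4 lines, with slopes 0, 1, ..., 3). Only the lines that attain the minimum somewhere contribute to roots; other lines are dominated. Here the surviving (envelope) indices are i = 3, i = 2, i = 1, i = 0.
Intersections between consecutive envelope lines give the roots: for adjacent envelope indices i < j the intersection is x = (a_i − a_j) / (j − i). Reading off the sorted break points: {-6, -4, 8}.
Verification: at each break x_0, at least two indices attain the minimum of min_i(a_i + i · x_0).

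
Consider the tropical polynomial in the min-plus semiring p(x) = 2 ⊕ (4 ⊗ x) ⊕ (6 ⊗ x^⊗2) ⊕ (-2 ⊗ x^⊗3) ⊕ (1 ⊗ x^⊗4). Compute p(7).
p(7) = 2

A tropical monomial a ⊗ x^⊗i evaluates to a + i · x. Evaluating each term at x = 7:
  Term 0 contributes 2 + 0 · 7 = 2
  Term 1 contributes 4 + 1 · 7 = 11
  Term 2 contributes 6 + 2 · 7 = 20
  Term 3 contributes -2 + 3 · 7 = 19
  Term 4 contributes 1 + 4 · 7 = 29
p(7) = ⊕ of these = min[2, 11, 20, 19, 29] = 2.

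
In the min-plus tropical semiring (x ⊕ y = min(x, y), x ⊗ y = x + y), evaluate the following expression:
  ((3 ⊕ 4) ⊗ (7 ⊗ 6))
((3 ⊕ 4) ⊗ (7 ⊗ 6)) = 16

Expand innermost to outermost. Recall ⊕ takes the minimum of its arguments and ⊗ takes their sum. Working out the expression ((3 ⊕ 4) ⊗ (7 ⊗ 6)) gives 16.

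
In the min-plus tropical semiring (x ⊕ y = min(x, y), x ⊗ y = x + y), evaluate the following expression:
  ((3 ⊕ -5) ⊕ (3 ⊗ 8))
((3 ⊕ -5) ⊕ (3 ⊗ 8)) = -5

Expand innermost to outermost. Recall ⊕ takes the minimum of its arguments and ⊗ takes their sum. Working out the expression ((3 ⊕ -5) ⊕ (3 ⊗ 8)) gives -5.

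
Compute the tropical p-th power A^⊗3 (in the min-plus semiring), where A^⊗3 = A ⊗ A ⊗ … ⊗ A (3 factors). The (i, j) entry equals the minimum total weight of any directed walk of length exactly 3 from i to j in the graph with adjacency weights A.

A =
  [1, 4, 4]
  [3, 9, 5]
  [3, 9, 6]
A^⊗3 =
  [3, 6, 6]
  [5, 8, 8]
  [5, 8, 8]

Each entry (A^⊗3)_ij equals the minimum over all length-3 walks i = v_0 → v_1 → … → v_3 = j of Σ_t A[v_t][v_{t+1}]. For example, for (i, j) = (0, 2) we minimise over 9 possible intermediate vertex sequences; the minimum is 6, attained along the walk 0 → 0 → 0 → 2.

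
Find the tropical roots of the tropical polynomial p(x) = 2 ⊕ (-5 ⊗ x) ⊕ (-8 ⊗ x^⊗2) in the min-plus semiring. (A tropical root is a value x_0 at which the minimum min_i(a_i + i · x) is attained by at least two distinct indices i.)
Roots: {3, 7}

Each tropical root is a break point of the lower envelope of the lines y = a_i + i · x (there are 3 lines, with slopes 0, 1, ..., 2). Only the lines that attain the minimum somewhere contribute to roots; other lines are dominated. Here the surviving (envelope) indices are i = 2, i = 1, i = 0.
Intersections between consecutive envelope lines give the roots: for adjacent envelope indices i < j the intersection is x = (a_i − a_j) / (j − i). Reading off the sorted break points: {3, 7}.
Verification: at each break x_0, at least two indices attain the minimum of min_i(a_i + i · x_0).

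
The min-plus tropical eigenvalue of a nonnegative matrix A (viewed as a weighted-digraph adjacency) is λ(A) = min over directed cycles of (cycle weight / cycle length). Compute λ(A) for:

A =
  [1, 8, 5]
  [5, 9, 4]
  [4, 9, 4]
λ(A) = 1

Enumerate directed cycles and compute their means (weight / length). Sample:
  cycle 0 → 0: weight = 1, length = 1, mean = 1/1 ≈ 1.000
  cycle 1 → 1: weight = 9, length = 1, mean = 9/1 ≈ 9.000
  cycle 2 → 2: weight = 4, length = 1, mean = 4/1 ≈ 4.000
  cycle 0 → 1 → 0: weight = 13, length = 2, mean = 13/2 ≈ 6.500
  cycle 0 → 2 → 0: weight = 9, length = 2, mean = 9/2 ≈ 4.500
  cycle 1 → 0 → 1: weight = 13, length = 2, mean = 13/2 ≈ 6.500
Minimum mean = 1.000, attained e.g. along the cycle 0 → 0 with weight 1 and length 1. So λ(A) = 1/1 = 1.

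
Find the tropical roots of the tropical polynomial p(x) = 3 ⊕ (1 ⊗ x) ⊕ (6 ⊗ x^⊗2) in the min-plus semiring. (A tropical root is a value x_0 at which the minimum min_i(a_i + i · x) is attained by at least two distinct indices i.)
Roots: {-5, 2}

Each tropical root is a break point of the lower envelope of the lines y = a_i + i · x (there are 3 lines, with slopes 0, 1, ..., 2). Only the lines that attain the minimum somewhere contribute to roots; other lines are dominated. Here the surviving (envelope) indices are i = 2, i = 1, i = 0.
Intersections between consecutive envelope lines give the roots: for adjacent envelope indices i < j the intersection is x = (a_i − a_j) / (j − i). Reading off the sorted break points: {-5, 2}.
Verification: at each break x_0, at least two indices attain the minimum of min_i(a_i + i · x_0).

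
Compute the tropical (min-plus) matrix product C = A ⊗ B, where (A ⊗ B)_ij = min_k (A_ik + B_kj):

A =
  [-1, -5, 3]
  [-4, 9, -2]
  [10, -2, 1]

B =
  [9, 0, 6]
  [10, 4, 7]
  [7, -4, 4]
A ⊗ B =
  [5, -1, 2]
  [5, -6, 2]
  [8, -3, 5]

Apply the min-plus product entry-by-entry:
  C[0][0] = min over k of (A[0][0] + B[0][0] = -1 + 9 = 8, A[0][1] + B[1][0] = -5 + 10 = 5, A[0][2] + B[2][0] = 3 + 7 = 10) = 5 (attained at k = 1)
  C[0][1] = min over k of (A[0][0] + B[0][1] = -1 + 0 = -1, A[0][1] + B[1][1] = -5 + 4 = -1, A[0][2] + B[2][1] = 3 + -4 = -1) = -1 (attained at k = 0)
  C[0][2] = min over k of (A[0][0] + B[0][2] = -1 + 6 = 5, A[0][1] + B[1][2] = -5 + 7 = 2, A[0][2] + B[2][2] = 3 + 4 = 7) = 2 (attained at k = 1)
  C[1][0] = min over k of (A[1][0] + B[0][0] = -4 + 9 = 5, A[1][1] + B[1][0] = 9 + 10 = 19, A[1][2] + B[2][0] = -2 + 7 = 5) = 5 (attained at k = 0)
  C[1][1] = min over k of (A[1][0] + B[0][1] = -4 + 0 = -4, A[1][1] + B[1][1] = 9 + 4 = 13, A[1][2] + B[2][1] = -2 + -4 = -6) = -6 (attained at k = 2)
  C[1][2] = min over k of (A[1][0] + B[0][2] = -4 + 6 = 2, A[1][1] + B[1][2] = 9 + 7 = 16, A[1][2] + B[2][2] = -2 + 4 = 2) = 2 (attained at k = 0)
  C[2][0] = min over k of (A[2][0] + B[0][0] = 10 + 9 = 19, A[2][1] + B[1][0] = -2 + 10 = 8, A[2][2] + B[2][0] = 1 + 7 = 8) = 8 (attained at k = 1)
  C[2][1] = min over k of (A[2][0] + B[0][1] = 10 + 0 = 10, A[2][1] + B[1][1] = -2 + 4 = 2, A[2][2] + B[2][1] = 1 + -4 = -3) = -3 (attained at k = 2)
  C[2][2] = min over k of (A[2][0] + B[0][2] = 10 + 6 = 16, A[2][1] + B[1][2] = -2 + 7 = 5, A[2][2] + B[2][2] = 1 + 4 = 5) = 5 (attained at k = 1)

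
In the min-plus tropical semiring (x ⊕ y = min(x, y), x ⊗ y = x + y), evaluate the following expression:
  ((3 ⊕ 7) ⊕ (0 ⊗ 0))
((3 ⊕ 7) ⊕ (0 ⊗ 0)) = 0

Expand innermost to outermost. Recall ⊕ takes the minimum of its arguments and ⊗ takes their sum. Working out the expression ((3 ⊕ 7) ⊕ (0 ⊗ 0)) gives 0.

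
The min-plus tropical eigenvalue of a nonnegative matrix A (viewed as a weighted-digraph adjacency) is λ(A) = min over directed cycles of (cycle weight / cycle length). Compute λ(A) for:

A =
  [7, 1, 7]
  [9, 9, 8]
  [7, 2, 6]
λ(A) = 5

Enumerate directed cycles and compute their means (weight / length). Sample:
  cycle 0 → 0: weight = 7, length = 1, mean = 7/1 ≈ 7.000
  cycle 1 → 1: weight = 9, length = 1, mean = 9/1 ≈ 9.000
  cycle 2 → 2: weight = 6, length = 1, mean = 6/1 ≈ 6.000
  cycle 0 → 1 → 0: weight = 10, length = 2, mean = 10/2 ≈ 5.000
  cycle 0 → 2 → 0: weight = 14, length = 2, mean = 14/2 ≈ 7.000
  cycle 1 → 0 → 1: weight = 10, length = 2, mean = 10/2 ≈ 5.000
Minimum mean = 5.000, attained e.g. along the cycle 0 → 1 → 0 with weight 10 and length 2. So λ(A) = 10/2 = 5.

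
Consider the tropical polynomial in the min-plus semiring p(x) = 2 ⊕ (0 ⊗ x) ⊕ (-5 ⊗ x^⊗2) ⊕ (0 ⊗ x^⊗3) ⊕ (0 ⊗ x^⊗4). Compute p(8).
p(8) = 2

A tropical monomial a ⊗ x^⊗i evaluates to a + i · x. Evaluating each term at x = 8:
  Term 0 contributes 2 + 0 · 8 = 2
  Term 1 contributes 0 + 1 · 8 = 8
  Term 2 contributes -5 + 2 · 8 = 11
  Term 3 contributes 0 + 3 · 8 = 24
  Term 4 contributes 0 + 4 · 8 = 32
p(8) = ⊕ of these = min[2, 8, 11, 24, 32] = 2.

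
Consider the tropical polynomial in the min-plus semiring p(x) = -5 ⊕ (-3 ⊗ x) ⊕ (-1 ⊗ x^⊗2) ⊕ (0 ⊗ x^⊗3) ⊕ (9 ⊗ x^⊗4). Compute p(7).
p(7) = -5

A tropical monomial a ⊗ x^⊗i evaluates to a + i · x. Evaluating each term at x = 7:
  Term 0 contributes -5 + 0 · 7 = -5
  Term 1 contributes -3 + 1 · 7 = 4
  Term 2 contributes -1 + 2 · 7 = 13
  Term 3 contributes 0 + 3 · 7 = 21
  Term 4 contributes 9 + 4 · 7 = 37
p(7) = ⊕ of these = min[-5, 4, 13, 21, 37] = -5.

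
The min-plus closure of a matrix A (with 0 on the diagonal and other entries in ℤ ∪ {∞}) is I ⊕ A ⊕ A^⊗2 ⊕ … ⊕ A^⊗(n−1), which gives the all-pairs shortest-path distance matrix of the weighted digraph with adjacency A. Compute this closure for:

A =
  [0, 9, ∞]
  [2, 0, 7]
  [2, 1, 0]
Closure =
  [0, 9, 16]
  [2, 0, 7]
  [2, 1, 0]

This is the Floyd-Warshall all-pairs shortest-path computation. For each intermediate vertex k = 0, 1, …, 2, update dist[i][j] ← min(dist[i][j], dist[i][k] + dist[k][j]). The final matrix gives, for each (i, j), the minimum total weight of any directed path from i to j (possibly empty when i = j).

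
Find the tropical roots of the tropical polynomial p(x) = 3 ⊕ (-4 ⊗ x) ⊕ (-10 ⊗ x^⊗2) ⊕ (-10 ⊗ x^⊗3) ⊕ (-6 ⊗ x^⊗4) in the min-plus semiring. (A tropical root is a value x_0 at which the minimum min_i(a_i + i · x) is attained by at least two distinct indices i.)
Roots: {-4, 0, 6, 7}

Each tropical root is a break point of the lower envelope of the lines y = a_i + i · x (there are 5 lines, with slopes 0, 1, ..., 4). Only the lines that attain the minimum somewhere contribute to roots; other lines are dominated. Here the surviving (envelope) indices are i = 4, i = 3, i = 2, i = 1, i = 0.
Intersections between consecutive envelope lines give the roots: for adjacent envelope indices i < j the intersection is x = (a_i − a_j) / (j − i). Reading off the sorted break points: {-4, 0, 6, 7}.
Verification: at each break x_0, at least two indices attain the minimum of min_i(a_i + i · x_0).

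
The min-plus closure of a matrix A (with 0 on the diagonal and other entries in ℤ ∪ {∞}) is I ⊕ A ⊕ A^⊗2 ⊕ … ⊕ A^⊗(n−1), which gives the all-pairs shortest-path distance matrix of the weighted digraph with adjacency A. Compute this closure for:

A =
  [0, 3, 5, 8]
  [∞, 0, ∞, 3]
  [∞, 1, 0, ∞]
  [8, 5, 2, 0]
Closure =
  [0, 3, 5, 6]
  [11, 0, 5, 3]
  [12, 1, 0, 4]
  [8, 3, 2, 0]

This is the Floyd-Warshall all-pairs shortest-path computation. For each intermediate vertex k = 0, 1, …, 3, update dist[i][j] ← min(dist[i][j], dist[i][k] + dist[k][j]). The final matrix gives, for each (i, j), the minimum total weight of any directed path from i to j (possibly empty when i = j).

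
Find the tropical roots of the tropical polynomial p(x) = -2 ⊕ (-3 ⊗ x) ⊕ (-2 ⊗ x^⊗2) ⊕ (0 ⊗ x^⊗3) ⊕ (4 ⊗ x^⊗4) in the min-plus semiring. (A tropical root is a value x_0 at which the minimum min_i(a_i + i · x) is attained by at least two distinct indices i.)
Roots: {-4, -2, -1, 1}

Each tropical root is a break point of the lower envelope of the lines y = a_i + i · x (there are 5 lines, with slopes 0, 1, ..., 4). Only the lines that attain the minimum somewhere contribute to roots; other lines are dominated. Here the surviving (envelope) indices are i = 4, i = 3, i = 2, i = 1, i = 0.
Intersections between consecutive envelope lines give the roots: for adjacent envelope indices i < j the intersection is x = (a_i − a_j) / (j − i). Reading off the sorted break points: {-4, -2, -1, 1}.
Verification: at each break x_0, at least two indices attain the minimum of min_i(a_i + i · x_0).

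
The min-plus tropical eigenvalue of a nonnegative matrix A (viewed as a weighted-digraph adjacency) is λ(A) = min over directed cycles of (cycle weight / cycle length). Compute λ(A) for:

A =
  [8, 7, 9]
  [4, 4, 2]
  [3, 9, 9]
λ(A) = 4

Enumerate directed cycles and compute their means (weight / length). Sample:
  cycle 0 → 0: weight = 8, length = 1, mean = 8/1 ≈ 8.000
  cycle 1 → 1: weight = 4, length = 1, mean = 4/1 ≈ 4.000
  cycle 2 → 2: weight = 9, length = 1, mean = 9/1 ≈ 9.000
  cycle 0 → 1 → 0: weight = 11, length = 2, mean = 11/2 ≈ 5.500
  cycle 0 → 2 → 0: weight = 12, length = 2, mean = 12/2 ≈ 6.000
  cycle 1 → 0 → 1: weight = 11, length = 2, mean = 11/2 ≈ 5.500
Minimum mean = 4.000, attained e.g. along the cycle 1 → 1 with weight 4 and length 1. So λ(A) = 4/1 = 4.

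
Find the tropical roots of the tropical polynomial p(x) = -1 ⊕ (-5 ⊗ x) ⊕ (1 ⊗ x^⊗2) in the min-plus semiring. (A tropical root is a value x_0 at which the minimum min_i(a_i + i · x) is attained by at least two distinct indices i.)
Roots: {-6, 4}

Each tropical root is a break point of the lower envelope of the lines y = a_i + i · x (there are 3 lines, with slopes 0, 1, ..., 2). Only the lines that attain the minimum somewhere contribute to roots; other lines are dominated. Here the surviving (envelope) indices are i = 2, i = 1, i = 0.
Intersections between consecutive envelope lines give the roots: for adjacent envelope indices i < j the intersection is x = (a_i − a_j) / (j − i). Reading off the sorted break points: {-6, 4}.
Verification: at each break x_0, at least two indices attain the minimum of min_i(a_i + i · x_0).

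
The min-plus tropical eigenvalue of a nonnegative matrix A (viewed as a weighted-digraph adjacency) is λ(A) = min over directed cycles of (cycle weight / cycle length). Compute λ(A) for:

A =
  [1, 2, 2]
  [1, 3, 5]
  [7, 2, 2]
λ(A) = 1

Enumerate directed cycles and compute their means (weight / length). Sample:
  cycle 0 → 0: weight = 1, length = 1, mean = 1/1 ≈ 1.000
  cycle 1 → 1: weight = 3, length = 1, mean = 3/1 ≈ 3.000
  cycle 2 → 2: weight = 2, length = 1, mean = 2/1 ≈ 2.000
  cycle 0 → 1 → 0: weight = 3, length = 2, mean = 3/2 ≈ 1.500
  cycle 0 → 2 → 0: weight = 9, length = 2, mean = 9/2 ≈ 4.500
  cycle 1 → 0 → 1: weight = 3, length = 2, mean = 3/2 ≈ 1.500
Minimum mean = 1.000, attained e.g. along the cycle 0 → 0 with weight 1 and length 1. So λ(A) = 1/1 = 1.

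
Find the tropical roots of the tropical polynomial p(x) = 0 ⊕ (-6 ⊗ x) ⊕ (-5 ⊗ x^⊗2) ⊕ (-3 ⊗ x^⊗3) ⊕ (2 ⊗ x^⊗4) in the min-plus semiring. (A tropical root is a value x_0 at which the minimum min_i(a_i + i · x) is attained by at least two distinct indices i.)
Roots: {-5, -2, -1, 6}

Each tropical root is a break point of the lower envelope of the lines y = a_i + i · x (there are 5 lines, with slopes 0, 1, ..., 4). Only the lines that attain the minimum somewhere contribute to roots; other lines are dominated. Here the surviving (envelope) indices are i = 4, i = 3, i = 2, i = 1, i = 0.
Intersections between consecutive envelope lines give the roots: for adjacent envelope indices i < j the intersection is x = (a_i − a_j) / (j − i). Reading off the sorted break points: {-5, -2, -1, 6}.
Verification: at each break x_0, at least two indices attain the minimum of min_i(a_i + i · x_0).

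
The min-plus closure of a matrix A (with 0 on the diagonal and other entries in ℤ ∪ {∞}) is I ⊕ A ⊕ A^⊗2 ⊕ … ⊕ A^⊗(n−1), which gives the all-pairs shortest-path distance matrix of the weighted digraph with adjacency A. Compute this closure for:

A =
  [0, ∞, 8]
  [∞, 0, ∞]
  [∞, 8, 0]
Closure =
  [0, 16, 8]
  [∞, 0, ∞]
  [∞, 8, 0]

This is the Floyd-Warshall all-pairs shortest-path computation. For each intermediate vertex k = 0, 1, …, 2, update dist[i][j] ← min(dist[i][j], dist[i][k] + dist[k][j]). The final matrix gives, for each (i, j), the minimum total weight of any directed path from i to j (possibly empty when i = j).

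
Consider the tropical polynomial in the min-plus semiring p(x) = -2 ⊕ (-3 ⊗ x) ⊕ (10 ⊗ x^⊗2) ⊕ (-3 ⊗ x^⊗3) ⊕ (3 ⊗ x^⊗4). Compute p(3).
p(3) = -2

A tropical monomial a ⊗ x^⊗i evaluates to a + i · x. Evaluating each term at x = 3:
  Term 0 contributes -2 + 0 · 3 = -2
  Term 1 contributes -3 + 1 · 3 = 0
  Term 2 contributes 10 + 2 · 3 = 16
  Term 3 contributes -3 + 3 · 3 = 6
  Term 4 contributes 3 + 4 · 3 = 15
p(3) = ⊕ of these = min[-2, 0, 16, 6, 15] = -2.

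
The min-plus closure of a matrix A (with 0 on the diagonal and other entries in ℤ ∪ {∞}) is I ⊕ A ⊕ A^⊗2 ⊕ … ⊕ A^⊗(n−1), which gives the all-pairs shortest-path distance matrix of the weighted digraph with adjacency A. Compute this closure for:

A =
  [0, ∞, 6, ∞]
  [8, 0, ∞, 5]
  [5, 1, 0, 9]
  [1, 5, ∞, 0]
Closure =
  [0, 7, 6, 12]
  [6, 0, 12, 5]
  [5, 1, 0, 6]
  [1, 5, 7, 0]

This is the Floyd-Warshall all-pairs shortest-path computation. For each intermediate vertex k = 0, 1, …, 3, update dist[i][j] ← min(dist[i][j], dist[i][k] + dist[k][j]). The final matrix gives, for each (i, j), the minimum total weight of any directed path from i to j (possibly empty when i = j).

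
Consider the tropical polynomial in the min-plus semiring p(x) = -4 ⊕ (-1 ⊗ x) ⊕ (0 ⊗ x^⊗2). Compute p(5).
p(5) = -4

A tropical monomial a ⊗ x^⊗i evaluates to a + i · x. Evaluating each term at x = 5:
  Term 0 contributes -4 + 0 · 5 = -4
  Term 1 contributes -1 + 1 · 5 = 4
  Term 2 contributes 0 + 2 · 5 = 10
p(5) = ⊕ of these = min[-4, 4, 10] = -4.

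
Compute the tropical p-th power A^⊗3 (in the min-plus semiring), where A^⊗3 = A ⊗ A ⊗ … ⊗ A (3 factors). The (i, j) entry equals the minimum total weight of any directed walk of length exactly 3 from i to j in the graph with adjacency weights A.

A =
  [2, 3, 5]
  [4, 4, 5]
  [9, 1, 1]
A^⊗3 =
  [6, 7, 7]
  [8, 7, 7]
  [6, 3, 3]

Each entry (A^⊗3)_ij equals the minimum over all length-3 walks i = v_0 → v_1 → … → v_3 = j of Σ_t A[v_t][v_{t+1}]. For example, for (i, j) = (0, 2) we minimise over 9 possible intermediate vertex sequences; the minimum is 7, attained along the walk 0 → 2 → 2 → 2.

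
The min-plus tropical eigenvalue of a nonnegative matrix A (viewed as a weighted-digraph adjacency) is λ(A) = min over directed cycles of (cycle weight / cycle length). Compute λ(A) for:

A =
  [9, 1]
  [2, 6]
λ(A) = 3/2

Enumerate directed cycles and compute their means (weight / length). Sample:
  cycle 0 → 0: weight = 9, length = 1, mean = 9/1 ≈ 9.000
  cycle 1 → 1: weight = 6, length = 1, mean = 6/1 ≈ 6.000
  cycle 0 → 1 → 0: weight = 3, length = 2, mean = 3/2 ≈ 1.500
  cycle 1 → 0 → 1: weight = 3, length = 2, mean = 3/2 ≈ 1.500
Minimum mean = 1.500, attained e.g. along the cycle 0 → 1 → 0 with weight 3 and length 2. So λ(A) = 3/2 = 3/2.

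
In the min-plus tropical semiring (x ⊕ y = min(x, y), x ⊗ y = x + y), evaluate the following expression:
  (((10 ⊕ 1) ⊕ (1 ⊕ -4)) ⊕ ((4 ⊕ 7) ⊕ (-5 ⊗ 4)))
(((10 ⊕ 1) ⊕ (1 ⊕ -4)) ⊕ ((4 ⊕ 7) ⊕ (-5 ⊗ 4))) = -4

Expand innermost to outermost. Recall ⊕ takes the minimum of its arguments and ⊗ takes their sum. Working out the expression (((10 ⊕ 1) ⊕ (1 ⊕ -4)) ⊕ ((4 ⊕ 7) ⊕ (-5 ⊗ 4))) gives -4.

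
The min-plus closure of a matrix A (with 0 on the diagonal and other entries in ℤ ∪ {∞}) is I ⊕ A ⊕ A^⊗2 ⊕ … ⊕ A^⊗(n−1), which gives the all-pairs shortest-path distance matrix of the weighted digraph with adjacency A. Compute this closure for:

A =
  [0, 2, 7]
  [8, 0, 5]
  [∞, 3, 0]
Closure =
  [0, 2, 7]
  [8, 0, 5]
  [11, 3, 0]

This is the Floyd-Warshall all-pairs shortest-path computation. For each intermediate vertex k = 0, 1, …, 2, update dist[i][j] ← min(dist[i][j], dist[i][k] + dist[k][j]). The final matrix gives, for each (i, j), the minimum total weight of any directed path from i to j (possibly empty when i = j).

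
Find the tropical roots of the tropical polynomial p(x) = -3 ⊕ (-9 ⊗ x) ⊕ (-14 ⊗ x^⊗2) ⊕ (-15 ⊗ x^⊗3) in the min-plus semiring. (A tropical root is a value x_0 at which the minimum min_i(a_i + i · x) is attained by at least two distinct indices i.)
Roots: {1, 5, 6}

Each tropical root is a break point of the lower envelope of the lines y = a_i + i · x (there are 4 lines, with slopes 0, 1, ..., 3). Only the lines that attain the minimum somewhere contribute to roots; other lines are dominated. Here the surviving (envelope) indices are i = 3, i = 2, i = 1, i = 0.
Intersections between consecutive envelope lines give the roots: for adjacent envelope indices i < j the intersection is x = (a_i − a_j) / (j − i). Reading off the sorted break points: {1, 5, 6}.
Verification: at each break x_0, at least two indices attain the minimum of min_i(a_i + i · x_0).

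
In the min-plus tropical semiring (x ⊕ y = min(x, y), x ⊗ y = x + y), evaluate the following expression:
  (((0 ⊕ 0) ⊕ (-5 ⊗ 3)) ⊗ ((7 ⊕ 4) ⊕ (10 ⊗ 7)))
(((0 ⊕ 0) ⊕ (-5 ⊗ 3)) ⊗ ((7 ⊕ 4) ⊕ (10 ⊗ 7))) = 2

Expand innermost to outermost. Recall ⊕ takes the minimum of its arguments and ⊗ takes their sum. Working out the expression (((0 ⊕ 0) ⊕ (-5 ⊗ 3)) ⊗ ((7 ⊕ 4) ⊕ (10 ⊗ 7))) gives 2.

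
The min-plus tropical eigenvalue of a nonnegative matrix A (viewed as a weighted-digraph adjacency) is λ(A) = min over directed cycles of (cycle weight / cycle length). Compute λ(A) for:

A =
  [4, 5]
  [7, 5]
λ(A) = 4

Enumerate directed cycles and compute their means (weight / length). Sample:
  cycle 0 → 0: weight = 4, length = 1, mean = 4/1 ≈ 4.000
  cycle 1 → 1: weight = 5, length = 1, mean = 5/1 ≈ 5.000
  cycle 0 → 1 → 0: weight = 12, length = 2, mean = 12/2 ≈ 6.000
  cycle 1 → 0 → 1: weight = 12, length = 2, mean = 12/2 ≈ 6.000
Minimum mean = 4.000, attained e.g. along the cycle 0 → 0 with weight 4 and length 1. So λ(A) = 4/1 = 4.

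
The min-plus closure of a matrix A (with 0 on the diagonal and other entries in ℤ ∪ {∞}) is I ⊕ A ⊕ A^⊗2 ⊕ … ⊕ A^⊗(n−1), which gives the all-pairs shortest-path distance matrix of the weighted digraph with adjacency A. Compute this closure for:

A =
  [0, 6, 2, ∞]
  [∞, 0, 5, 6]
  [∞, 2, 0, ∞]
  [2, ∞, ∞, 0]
Closure =
  [0, 4, 2, 10]
  [8, 0, 5, 6]
  [10, 2, 0, 8]
  [2, 6, 4, 0]

This is the Floyd-Warshall all-pairs shortest-path computation. For each intermediate vertex k = 0, 1, …, 3, update dist[i][j] ← min(dist[i][j], dist[i][k] + dist[k][j]). The final matrix gives, for each (i, j), the minimum total weight of any directed path from i to j (possibly empty when i = j).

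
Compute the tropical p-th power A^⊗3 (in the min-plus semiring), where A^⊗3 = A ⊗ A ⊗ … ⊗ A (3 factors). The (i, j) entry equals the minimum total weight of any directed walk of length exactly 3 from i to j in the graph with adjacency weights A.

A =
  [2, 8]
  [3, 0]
A^⊗3 =
  [6, 8]
  [3, 0]

Each entry (A^⊗3)_ij equals the minimum over all length-3 walks i = v_0 → v_1 → … → v_3 = j of Σ_t A[v_t][v_{t+1}]. For example, for (i, j) = (0, 1) we minimise over 4 possible intermediate vertex sequences; the minimum is 8, attained along the walk 0 → 1 → 1 → 1.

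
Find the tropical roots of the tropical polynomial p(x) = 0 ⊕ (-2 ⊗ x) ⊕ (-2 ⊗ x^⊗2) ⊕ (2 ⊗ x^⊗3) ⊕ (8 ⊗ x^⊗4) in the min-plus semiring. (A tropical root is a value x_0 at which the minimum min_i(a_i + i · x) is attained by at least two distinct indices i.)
Roots: {-6, -4, 0, 2}

Each tropical root is a break point of the lower envelope of the lines y = a_i + i · x (there are 5 lines, with slopes 0, 1, ..., 4). Only the lines that attain the minimum somewhere contribute to roots; other lines are dominated. Here the surviving (envelope) indices are i = 4, i = 3, i = 2, i = 1, i = 0.
Intersections between consecutive envelope lines give the roots: for adjacent envelope indices i < j the intersection is x = (a_i − a_j) / (j − i). Reading off the sorted break points: {-6, -4, 0, 2}.
Verification: at each break x_0, at least two indices attain the minimum of min_i(a_i + i · x_0).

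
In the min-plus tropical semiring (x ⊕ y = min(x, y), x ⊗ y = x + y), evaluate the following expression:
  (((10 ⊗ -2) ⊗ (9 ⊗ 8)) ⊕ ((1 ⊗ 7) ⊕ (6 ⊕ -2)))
(((10 ⊗ -2) ⊗ (9 ⊗ 8)) ⊕ ((1 ⊗ 7) ⊕ (6 ⊕ -2))) = -2

Expand innermost to outermost. Recall ⊕ takes the minimum of its arguments and ⊗ takes their sum. Working out the expression (((10 ⊗ -2) ⊗ (9 ⊗ 8)) ⊕ ((1 ⊗ 7) ⊕ (6 ⊕ -2))) gives -2.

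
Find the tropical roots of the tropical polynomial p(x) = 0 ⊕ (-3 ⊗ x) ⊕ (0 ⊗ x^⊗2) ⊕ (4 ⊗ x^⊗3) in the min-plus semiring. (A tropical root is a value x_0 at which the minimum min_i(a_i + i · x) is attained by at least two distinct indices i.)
Roots: {-4, -3, 3}

Each tropical root is a break point of the lower envelope of the lines y = a_i + i · x (there are 4 lines, with slopes 0, 1, ..., 3). Only the lines that attain the minimum somewhere contribute to roots; other lines are dominated. Here the surviving (envelope) indices are i = 3, i = 2, i = 1, i = 0.
Intersections between consecutive envelope lines give the roots: for adjacent envelope indices i < j the intersection is x = (a_i − a_j) / (j − i). Reading off the sorted break points: {-4, -3, 3}.
Verification: at each break x_0, at least two indices attain the minimum of min_i(a_i + i · x_0).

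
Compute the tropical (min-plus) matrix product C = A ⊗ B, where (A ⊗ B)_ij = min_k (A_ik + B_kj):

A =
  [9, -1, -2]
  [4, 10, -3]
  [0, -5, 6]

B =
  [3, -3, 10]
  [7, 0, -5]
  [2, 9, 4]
A ⊗ B =
  [0, -1, -6]
  [-1, 1, 1]
  [2, -5, -10]

Apply the min-plus product entry-by-entry:
  C[0][0] = min over k of (A[0][0] + B[0][0] = 9 + 3 = 12, A[0][1] + B[1][0] = -1 + 7 = 6, A[0][2] + B[2][0] = -2 + 2 = 0) = 0 (attained at k = 2)
  C[0][1] = min over k of (A[0][0] + B[0][1] = 9 + -3 = 6, A[0][1] + B[1][1] = -1 + 0 = -1, A[0][2] + B[2][1] = -2 + 9 = 7) = -1 (attained at k = 1)
  C[0][2] = min over k of (A[0][0] + B[0][2] = 9 + 10 = 19, A[0][1] + B[1][2] = -1 + -5 = -6, A[0][2] + B[2][2] = -2 + 4 = 2) = -6 (attained at k = 1)
  C[1][0] = min over k of (A[1][0] + B[0][0] = 4 + 3 = 7, A[1][1] + B[1][0] = 10 + 7 = 17, A[1][2] + B[2][0] = -3 + 2 = -1) = -1 (attained at k = 2)
  C[1][1] = min over k of (A[1][0] + B[0][1] = 4 + -3 = 1, A[1][1] + B[1][1] = 10 + 0 = 10, A[1][2] + B[2][1] = -3 + 9 = 6) = 1 (attained at k = 0)
  C[1][2] = min over k of (A[1][0] + B[0][2] = 4 + 10 = 14, A[1][1] + B[1][2] = 10 + -5 = 5, A[1][2] + B[2][2] = -3 + 4 = 1) = 1 (attained at k = 2)
  C[2][0] = min over k of (A[2][0] + B[0][0] = 0 + 3 = 3, A[2][1] + B[1][0] = -5 + 7 = 2, A[2][2] + B[2][0] = 6 + 2 = 8) = 2 (attained at k = 1)
  C[2][1] = min over k of (A[2][0] + B[0][1] = 0 + -3 = -3, A[2][1] + B[1][1] = -5 + 0 = -5, A[2][2] + B[2][1] = 6 + 9 = 15) = -5 (attained at k = 1)
  C[2][2] = min over k of (A[2][0] + B[0][2] = 0 + 10 = 10, A[2][1] + B[1][2] = -5 + -5 = -10, A[2][2] + B[2][2] = 6 + 4 = 10) = -10 (attained at k = 1)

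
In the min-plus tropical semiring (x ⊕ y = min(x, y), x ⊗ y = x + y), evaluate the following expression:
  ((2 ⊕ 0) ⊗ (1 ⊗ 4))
((2 ⊕ 0) ⊗ (1 ⊗ 4)) = 5

Expand innermost to outermost. Recall ⊕ takes the minimum of its arguments and ⊗ takes their sum. Working out the expression ((2 ⊕ 0) ⊗ (1 ⊗ 4)) gives 5.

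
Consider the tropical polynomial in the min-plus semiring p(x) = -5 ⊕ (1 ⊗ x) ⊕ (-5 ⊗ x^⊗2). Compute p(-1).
p(-1) = -7

A tropical monomial a ⊗ x^⊗i evaluates to a + i · x. Evaluating each term at x = -1:
  Term 0 contributes -5 + 0 · -1 = -5
  Term 1 contributes 1 + 1 · -1 = 0
  Term 2 contributes -5 + 2 · -1 = -7
p(-1) = ⊕ of these = min[-5, 0, -7] = -7.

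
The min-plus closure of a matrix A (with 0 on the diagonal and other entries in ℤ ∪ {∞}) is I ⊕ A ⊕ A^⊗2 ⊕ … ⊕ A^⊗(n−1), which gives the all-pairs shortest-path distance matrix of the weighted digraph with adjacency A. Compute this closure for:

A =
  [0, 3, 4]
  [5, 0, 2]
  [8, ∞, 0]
Closure =
  [0, 3, 4]
  [5, 0, 2]
  [8, 11, 0]

This is the Floyd-Warshall all-pairs shortest-path computation. For each intermediate vertex k = 0, 1, …, 2, update dist[i][j] ← min(dist[i][j], dist[i][k] + dist[k][j]). The final matrix gives, for each (i, j), the minimum total weight of any directed path from i to j (possibly empty when i = j).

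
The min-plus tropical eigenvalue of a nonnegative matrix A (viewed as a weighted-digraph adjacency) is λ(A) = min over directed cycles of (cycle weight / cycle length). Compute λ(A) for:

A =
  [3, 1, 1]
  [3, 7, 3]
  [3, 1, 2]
λ(A) = 5/3

Enumerate directed cycles and compute their means (weight / length). Sample:
  cycle 0 → 0: weight = 3, length = 1, mean = 3/1 ≈ 3.000
  cycle 1 → 1: weight = 7, length = 1, mean = 7/1 ≈ 7.000
  cycle 2 → 2: weight = 2, length = 1, mean = 2/1 ≈ 2.000
  cycle 0 → 1 → 0: weight = 4, length = 2, mean = 4/2 ≈ 2.000
  cycle 0 → 2 → 0: weight = 4, length = 2, mean = 4/2 ≈ 2.000
  cycle 1 → 0 → 1: weight = 4, length = 2, mean = 4/2 ≈ 2.000
Minimum mean = 1.667, attained e.g. along the cycle 0 → 2 → 1 → 0 with weight 5 and length 3. So λ(A) = 5/3 = 5/3.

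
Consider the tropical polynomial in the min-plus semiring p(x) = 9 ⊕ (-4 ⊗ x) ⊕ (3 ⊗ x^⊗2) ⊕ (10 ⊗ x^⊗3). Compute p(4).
p(4) = 0

A tropical monomial a ⊗ x^⊗i evaluates to a + i · x. Evaluating each term at x = 4:
  Term 0 contributes 9 + 0 · 4 = 9
  Term 1 contributes -4 + 1 · 4 = 0
  Term 2 contributes 3 + 2 · 4 = 11
  Term 3 contributes 10 + 3 · 4 = 22
p(4) = ⊕ of these = min[9, 0, 11, 22] = 0.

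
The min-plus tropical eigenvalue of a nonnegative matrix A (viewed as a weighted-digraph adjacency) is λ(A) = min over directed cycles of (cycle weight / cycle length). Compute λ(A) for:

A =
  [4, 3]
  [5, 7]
λ(A) = 4

Enumerate directed cycles and compute their means (weight / length). Sample:
  cycle 0 → 0: weight = 4, length = 1, mean = 4/1 ≈ 4.000
  cycle 1 → 1: weight = 7, length = 1, mean = 7/1 ≈ 7.000
  cycle 0 → 1 → 0: weight = 8, length = 2, mean = 8/2 ≈ 4.000
  cycle 1 → 0 → 1: weight = 8, length = 2, mean = 8/2 ≈ 4.000
Minimum mean = 4.000, attained e.g. along the cycle 0 → 0 with weight 4 and length 1. So λ(A) = 4/1 = 4.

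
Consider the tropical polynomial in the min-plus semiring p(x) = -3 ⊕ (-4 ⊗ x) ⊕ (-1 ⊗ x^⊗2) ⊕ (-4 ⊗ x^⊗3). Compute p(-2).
p(-2) = -10

A tropical monomial a ⊗ x^⊗i evaluates to a + i · x. Evaluating each term at x = -2:
  Term 0 contributes -3 + 0 · -2 = -3
  Term 1 contributes -4 + 1 · -2 = -6
  Term 2 contributes -1 + 2 · -2 = -5
  Term 3 contributes -4 + 3 · -2 = -10
p(-2) = ⊕ of these = min[-3, -6, -5, -10] = -10.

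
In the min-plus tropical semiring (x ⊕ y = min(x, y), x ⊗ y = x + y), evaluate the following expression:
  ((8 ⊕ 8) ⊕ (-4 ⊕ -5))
((8 ⊕ 8) ⊕ (-4 ⊕ -5)) = -5

Expand innermost to outermost. Recall ⊕ takes the minimum of its arguments and ⊗ takes their sum. Working out the expression ((8 ⊕ 8) ⊕ (-4 ⊕ -5)) gives -5.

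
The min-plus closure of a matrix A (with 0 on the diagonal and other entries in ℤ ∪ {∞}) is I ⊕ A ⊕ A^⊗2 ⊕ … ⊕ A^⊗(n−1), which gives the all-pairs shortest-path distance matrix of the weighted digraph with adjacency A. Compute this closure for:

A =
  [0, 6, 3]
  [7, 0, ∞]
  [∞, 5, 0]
Closure =
  [0, 6, 3]
  [7, 0, 10]
  [12, 5, 0]

This is the Floyd-Warshall all-pairs shortest-path computation. For each intermediate vertex k = 0, 1, …, 2, update dist[i][j] ← min(dist[i][j], dist[i][k] + dist[k][j]). The final matrix gives, for each (i, j), the minimum total weight of any directed path from i to j (possibly empty when i = j).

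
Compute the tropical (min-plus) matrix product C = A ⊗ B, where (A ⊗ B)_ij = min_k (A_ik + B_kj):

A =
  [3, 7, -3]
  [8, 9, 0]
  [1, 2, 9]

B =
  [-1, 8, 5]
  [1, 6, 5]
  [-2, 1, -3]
A ⊗ B =
  [-5, -2, -6]
  [-2, 1, -3]
  [0, 8, 6]

Apply the min-plus product entry-by-entry:
  C[0][0] = min over k of (A[0][0] + B[0][0] = 3 + -1 = 2, A[0][1] + B[1][0] = 7 + 1 = 8, A[0][2] + B[2][0] = -3 + -2 = -5) = -5 (attained at k = 2)
  C[0][1] = min over k of (A[0][0] + B[0][1] = 3 + 8 = 11, A[0][1] + B[1][1] = 7 + 6 = 13, A[0][2] + B[2][1] = -3 + 1 = -2) = -2 (attained at k = 2)
  C[0][2] = min over k of (A[0][0] + B[0][2] = 3 + 5 = 8, A[0][1] + B[1][2] = 7 + 5 = 12, A[0][2] + B[2][2] = -3 + -3 = -6) = -6 (attained at k = 2)
  C[1][0] = min over k of (A[1][0] + B[0][0] = 8 + -1 = 7, A[1][1] + B[1][0] = 9 + 1 = 10, A[1][2] + B[2][0] = 0 + -2 = -2) = -2 (attained at k = 2)
  C[1][1] = min over k of (A[1][0] + B[0][1] = 8 + 8 = 16, A[1][1] + B[1][1] = 9 + 6 = 15, A[1][2] + B[2][1] = 0 + 1 = 1) = 1 (attained at k = 2)
  C[1][2] = min over k of (A[1][0] + B[0][2] = 8 + 5 = 13, A[1][1] + B[1][2] = 9 + 5 = 14, A[1][2] + B[2][2] = 0 + -3 = -3) = -3 (attained at k = 2)
  C[2][0] = min over k of (A[2][0] + B[0][0] = 1 + -1 = 0, A[2][1] + B[1][0] = 2 + 1 = 3, A[2][2] + B[2][0] = 9 + -2 = 7) = 0 (attained at k = 0)
  C[2][1] = min over k of (A[2][0] + B[0][1] = 1 + 8 = 9, A[2][1] + B[1][1] = 2 + 6 = 8, A[2][2] + B[2][1] = 9 + 1 = 10) = 8 (attained at k = 1)
  C[2][2] = min over k of (A[2][0] + B[0][2] = 1 + 5 = 6, A[2][1] + B[1][2] = 2 + 5 = 7, A[2][2] + B[2][2] = 9 + -3 = 6) = 6 (attained at k = 0)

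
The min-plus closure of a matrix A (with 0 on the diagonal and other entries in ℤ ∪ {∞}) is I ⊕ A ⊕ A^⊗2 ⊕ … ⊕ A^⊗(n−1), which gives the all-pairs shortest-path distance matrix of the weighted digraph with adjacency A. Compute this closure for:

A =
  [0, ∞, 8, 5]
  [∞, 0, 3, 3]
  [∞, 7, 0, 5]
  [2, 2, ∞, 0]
Closure =
  [0, 7, 8, 5]
  [5, 0, 3, 3]
  [7, 7, 0, 5]
  [2, 2, 5, 0]

This is the Floyd-Warshall all-pairs shortest-path computation. For each intermediate vertex k = 0, 1, …, 3, update dist[i][j] ← min(dist[i][j], dist[i][k] + dist[k][j]). The final matrix gives, for each (i, j), the minimum total weight of any directed path from i to j (possibly empty when i = j).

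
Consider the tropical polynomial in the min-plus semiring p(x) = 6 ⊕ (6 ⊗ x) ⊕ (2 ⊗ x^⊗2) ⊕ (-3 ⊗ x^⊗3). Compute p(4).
p(4) = 6

A tropical monomial a ⊗ x^⊗i evaluates to a + i · x. Evaluating each term at x = 4:
  Term 0 contributes 6 + 0 · 4 = 6
  Term 1 contributes 6 + 1 · 4 = 10
  Term 2 contributes 2 + 2 · 4 = 10
  Term 3 contributes -3 + 3 · 4 = 9
p(4) = ⊕ of these = min[6, 10, 10, 9] = 6.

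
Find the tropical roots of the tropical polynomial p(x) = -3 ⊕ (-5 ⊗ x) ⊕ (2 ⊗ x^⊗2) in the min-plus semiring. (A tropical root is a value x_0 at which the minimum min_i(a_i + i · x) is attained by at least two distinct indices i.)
Roots: {-7, 2}

Each tropical root is a break point of the lower envelope of the lines y = a_i + i · x (there are 3 lines, with slopes 0, 1, ..., 2). Only the lines that attain the minimum somewhere contribute to roots; other lines are dominated. Here the surviving (envelope) indices are i = 2, i = 1, i = 0.
Intersections between consecutive envelope lines give the roots: for adjacent envelope indices i < j the intersection is x = (a_i − a_j) / (j − i). Reading off the sorted break points: {-7, 2}.
Verification: at each break x_0, at least two indices attain the minimum of min_i(a_i + i · x_0).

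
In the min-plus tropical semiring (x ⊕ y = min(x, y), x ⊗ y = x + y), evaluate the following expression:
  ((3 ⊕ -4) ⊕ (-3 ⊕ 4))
((3 ⊕ -4) ⊕ (-3 ⊕ 4)) = -4

Expand innermost to outermost. Recall ⊕ takes the minimum of its arguments and ⊗ takes their sum. Working out the expression ((3 ⊕ -4) ⊕ (-3 ⊕ 4)) gives -4.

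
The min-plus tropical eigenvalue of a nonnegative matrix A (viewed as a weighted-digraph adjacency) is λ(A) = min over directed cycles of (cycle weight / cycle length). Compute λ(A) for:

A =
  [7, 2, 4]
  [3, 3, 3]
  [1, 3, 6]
λ(A) = 2

Enumerate directed cycles and compute their means (weight / length). Sample:
  cycle 0 → 0: weight = 7, length = 1, mean = 7/1 ≈ 7.000
  cycle 1 → 1: weight = 3, length = 1, mean = 3/1 ≈ 3.000
  cycle 2 → 2: weight = 6, length = 1, mean = 6/1 ≈ 6.000
  cycle 0 → 1 → 0: weight = 5, length = 2, mean = 5/2 ≈ 2.500
  cycle 0 → 2 → 0: weight = 5, length = 2, mean = 5/2 ≈ 2.500
  cycle 1 → 0 → 1: weight = 5, length = 2, mean = 5/2 ≈ 2.500
Minimum mean = 2.000, attained e.g. along the cycle 0 → 1 → 2 → 0 with weight 6 and length 3. So λ(A) = 6/3 = 2.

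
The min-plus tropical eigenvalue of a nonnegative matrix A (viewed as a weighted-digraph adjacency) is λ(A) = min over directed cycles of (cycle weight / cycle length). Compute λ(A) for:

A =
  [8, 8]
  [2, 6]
λ(A) = 5

Enumerate directed cycles and compute their means (weight / length). Sample:
  cycle 0 → 0: weight = 8, length = 1, mean = 8/1 ≈ 8.000
  cycle 1 → 1: weight = 6, length = 1, mean = 6/1 ≈ 6.000
  cycle 0 → 1 → 0: weight = 10, length = 2, mean = 10/2 ≈ 5.000
  cycle 1 → 0 → 1: weight = 10, length = 2, mean = 10/2 ≈ 5.000
Minimum mean = 5.000, attained e.g. along the cycle 0 → 1 → 0 with weight 10 and length 2. So λ(A) = 10/2 = 5.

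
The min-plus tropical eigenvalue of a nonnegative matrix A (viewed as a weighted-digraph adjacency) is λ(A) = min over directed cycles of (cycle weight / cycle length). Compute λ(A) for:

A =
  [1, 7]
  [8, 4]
λ(A) = 1

Enumerate directed cycles and compute their means (weight / length). Sample:
  cycle 0 → 0: weight = 1, length = 1, mean = 1/1 ≈ 1.000
  cycle 1 → 1: weight = 4, length = 1, mean = 4/1 ≈ 4.000
  cycle 0 → 1 → 0: weight = 15, length = 2, mean = 15/2 ≈ 7.500
  cycle 1 → 0 → 1: weight = 15, length = 2, mean = 15/2 ≈ 7.500
Minimum mean = 1.000, attained e.g. along the cycle 0 → 0 with weight 1 and length 1. So λ(A) = 1/1 = 1.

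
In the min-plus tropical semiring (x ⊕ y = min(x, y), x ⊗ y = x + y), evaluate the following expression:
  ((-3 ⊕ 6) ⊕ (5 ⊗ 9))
((-3 ⊕ 6) ⊕ (5 ⊗ 9)) = -3

Expand innermost to outermost. Recall ⊕ takes the minimum of its arguments and ⊗ takes their sum. Working out the expression ((-3 ⊕ 6) ⊕ (5 ⊗ 9)) gives -3.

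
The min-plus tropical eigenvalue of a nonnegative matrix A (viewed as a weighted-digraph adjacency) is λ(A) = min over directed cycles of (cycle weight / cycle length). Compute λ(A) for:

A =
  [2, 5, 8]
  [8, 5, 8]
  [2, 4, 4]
λ(A) = 2

Enumerate directed cycles and compute their means (weight / length). Sample:
  cycle 0 → 0: weight = 2, length = 1, mean = 2/1 ≈ 2.000
  cycle 1 → 1: weight = 5, length = 1, mean = 5/1 ≈ 5.000
  cycle 2 → 2: weight = 4, length = 1, mean = 4/1 ≈ 4.000
  cycle 0 → 1 → 0: weight = 13, length = 2, mean = 13/2 ≈ 6.500
  cycle 0 → 2 → 0: weight = 10, length = 2, mean = 10/2 ≈ 5.000
  cycle 1 → 0 → 1: weight = 13, length = 2, mean = 13/2 ≈ 6.500
Minimum mean = 2.000, attained e.g. along the cycle 0 → 0 with weight 2 and length 1. So λ(A) = 2/1 = 2.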